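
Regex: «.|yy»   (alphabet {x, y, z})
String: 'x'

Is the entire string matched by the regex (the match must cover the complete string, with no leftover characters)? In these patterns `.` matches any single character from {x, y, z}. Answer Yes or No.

Yes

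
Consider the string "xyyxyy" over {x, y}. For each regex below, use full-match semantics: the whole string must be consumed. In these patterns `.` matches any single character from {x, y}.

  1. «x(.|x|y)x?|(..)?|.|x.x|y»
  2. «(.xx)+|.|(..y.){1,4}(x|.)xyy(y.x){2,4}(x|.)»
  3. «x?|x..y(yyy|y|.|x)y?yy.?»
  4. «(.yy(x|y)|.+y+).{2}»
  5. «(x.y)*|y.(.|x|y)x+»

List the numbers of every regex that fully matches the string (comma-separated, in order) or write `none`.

4, 5

1 → no match
2 → no match
3 → no match
4 → match
5 → match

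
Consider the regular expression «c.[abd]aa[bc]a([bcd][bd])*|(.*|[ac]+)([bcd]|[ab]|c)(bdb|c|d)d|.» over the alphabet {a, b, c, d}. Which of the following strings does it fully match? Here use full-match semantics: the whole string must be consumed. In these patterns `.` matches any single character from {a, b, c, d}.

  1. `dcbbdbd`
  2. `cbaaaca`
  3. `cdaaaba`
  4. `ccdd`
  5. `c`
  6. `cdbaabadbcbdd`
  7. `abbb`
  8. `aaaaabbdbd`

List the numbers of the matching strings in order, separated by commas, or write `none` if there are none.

1, 2, 3, 4, 5, 6, 8

1. `dcbbdbd` → match
2. `cbaaaca` → match
3. `cdaaaba` → match
4. `ccdd` → match
5. `c` → match
6 → match
7. `abbb` → no match
8. `aaaaabbdbd` → match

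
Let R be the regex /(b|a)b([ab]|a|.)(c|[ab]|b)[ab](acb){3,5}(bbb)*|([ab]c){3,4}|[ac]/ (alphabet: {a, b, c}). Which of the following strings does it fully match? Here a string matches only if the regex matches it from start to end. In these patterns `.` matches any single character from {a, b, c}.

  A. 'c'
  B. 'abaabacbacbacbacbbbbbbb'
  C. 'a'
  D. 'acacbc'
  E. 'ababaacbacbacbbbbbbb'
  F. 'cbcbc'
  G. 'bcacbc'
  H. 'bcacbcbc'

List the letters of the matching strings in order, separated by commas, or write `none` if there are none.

A. 'c' → match
B → match
C. 'a' → match
D. 'acacbc' → match
E → match
F. 'cbcbc' → no match
G. 'bcacbc' → match
H. 'bcacbcbc' → match

A, B, C, D, E, G, H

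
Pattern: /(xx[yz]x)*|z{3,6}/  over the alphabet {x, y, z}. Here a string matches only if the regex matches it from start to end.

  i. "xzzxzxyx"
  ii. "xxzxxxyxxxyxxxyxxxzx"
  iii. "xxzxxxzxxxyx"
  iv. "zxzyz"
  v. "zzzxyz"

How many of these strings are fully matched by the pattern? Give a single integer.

i. "xzzxzxyx" → no match
ii → match
iii. "xxzxxxzxxxyx" → match
iv. "zxzyz" → no match
v. "zzzxyz" → no match
Total matched: 2

2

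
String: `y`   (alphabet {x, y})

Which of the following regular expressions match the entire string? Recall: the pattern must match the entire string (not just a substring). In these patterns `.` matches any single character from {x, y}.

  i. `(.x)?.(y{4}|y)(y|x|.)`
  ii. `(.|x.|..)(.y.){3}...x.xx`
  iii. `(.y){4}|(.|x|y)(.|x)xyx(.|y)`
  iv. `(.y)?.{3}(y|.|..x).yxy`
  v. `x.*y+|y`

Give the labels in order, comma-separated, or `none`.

i → no match
ii → no match — must end with `xx`
iii → no match
iv → no match — must end with `yxy`
v → match

v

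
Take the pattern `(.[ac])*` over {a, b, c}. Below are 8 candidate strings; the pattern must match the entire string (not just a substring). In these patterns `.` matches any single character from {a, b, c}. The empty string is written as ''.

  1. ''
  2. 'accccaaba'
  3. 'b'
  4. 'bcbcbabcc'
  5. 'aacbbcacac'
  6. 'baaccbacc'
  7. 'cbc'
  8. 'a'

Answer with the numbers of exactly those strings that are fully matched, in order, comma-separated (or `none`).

1 → match
2 → no match
3 → no match
4 → no match
5 → no match
6 → no match
7 → no match
8 → no match

1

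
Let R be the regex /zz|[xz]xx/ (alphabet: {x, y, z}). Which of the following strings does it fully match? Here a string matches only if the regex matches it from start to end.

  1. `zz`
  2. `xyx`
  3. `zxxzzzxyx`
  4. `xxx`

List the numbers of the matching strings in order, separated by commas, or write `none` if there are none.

1 → match
2 → no match
3 → no match
4 → match

1, 4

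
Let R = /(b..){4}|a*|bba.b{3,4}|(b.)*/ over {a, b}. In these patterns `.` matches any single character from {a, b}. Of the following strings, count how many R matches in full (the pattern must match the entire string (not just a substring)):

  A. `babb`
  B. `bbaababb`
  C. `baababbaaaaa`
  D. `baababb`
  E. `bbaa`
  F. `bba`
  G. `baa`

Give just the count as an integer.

1

A → match
B → no match
C → no match
D → no match
E → no match
F → no match
G → no match
Total matched: 1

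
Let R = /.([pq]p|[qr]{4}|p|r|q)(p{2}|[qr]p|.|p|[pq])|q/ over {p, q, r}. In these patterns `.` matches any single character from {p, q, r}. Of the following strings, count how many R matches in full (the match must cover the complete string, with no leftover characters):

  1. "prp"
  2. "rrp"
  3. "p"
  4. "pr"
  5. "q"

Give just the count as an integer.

1. "prp" → match
2. "rrp" → match
3. "p" → no match
4. "pr" → no match
5. "q" → match
Total matched: 3

3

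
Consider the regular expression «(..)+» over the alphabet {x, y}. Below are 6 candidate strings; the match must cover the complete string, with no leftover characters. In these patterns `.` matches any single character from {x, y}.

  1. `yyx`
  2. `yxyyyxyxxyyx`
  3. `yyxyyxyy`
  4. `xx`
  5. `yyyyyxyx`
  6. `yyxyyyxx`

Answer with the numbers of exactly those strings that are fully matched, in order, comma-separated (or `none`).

1 → no match
2 → match
3 → match
4 → match
5 → match
6 → match

2, 3, 4, 5, 6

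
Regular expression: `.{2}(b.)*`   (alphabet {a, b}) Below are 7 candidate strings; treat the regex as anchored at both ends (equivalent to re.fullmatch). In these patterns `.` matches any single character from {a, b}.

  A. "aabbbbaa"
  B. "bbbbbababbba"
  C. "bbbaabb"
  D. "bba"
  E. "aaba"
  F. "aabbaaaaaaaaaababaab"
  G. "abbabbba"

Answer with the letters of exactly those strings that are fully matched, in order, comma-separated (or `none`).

A. "aabbbbaa" → no match
B. "bbbbbababbba" → match
C. "bbbaabb" → no match
D. "bba" → no match
E. "aaba" → match
F → no match
G. "abbabbba" → match

B, E, G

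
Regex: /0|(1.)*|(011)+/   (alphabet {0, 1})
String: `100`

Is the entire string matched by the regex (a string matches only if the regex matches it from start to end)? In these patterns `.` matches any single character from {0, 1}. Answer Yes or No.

No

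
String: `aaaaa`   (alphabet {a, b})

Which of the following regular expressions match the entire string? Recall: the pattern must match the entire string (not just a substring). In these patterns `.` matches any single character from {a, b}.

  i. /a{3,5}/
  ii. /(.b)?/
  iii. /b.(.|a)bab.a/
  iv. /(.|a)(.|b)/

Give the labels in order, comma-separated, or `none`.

i → match
ii → no match
iii → no match — must start with `b`
iv → no match

i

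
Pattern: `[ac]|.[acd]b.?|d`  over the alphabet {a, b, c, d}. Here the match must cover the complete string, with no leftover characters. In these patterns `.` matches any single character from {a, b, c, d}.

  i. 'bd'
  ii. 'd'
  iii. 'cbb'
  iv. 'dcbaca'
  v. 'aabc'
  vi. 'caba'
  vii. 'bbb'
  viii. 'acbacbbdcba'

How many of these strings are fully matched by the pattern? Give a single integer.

i → no match
ii → match
iii → no match
iv → no match
v → match
vi → match
vii → no match
viii → no match
Total matched: 3

3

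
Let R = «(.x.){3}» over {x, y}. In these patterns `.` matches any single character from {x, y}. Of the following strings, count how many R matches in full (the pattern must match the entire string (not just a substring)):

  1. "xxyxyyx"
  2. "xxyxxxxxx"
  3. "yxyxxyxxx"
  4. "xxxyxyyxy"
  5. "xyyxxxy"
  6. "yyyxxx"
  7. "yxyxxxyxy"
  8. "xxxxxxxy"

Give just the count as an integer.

4

1 → no match
2 → match
3 → match
4 → match
5 → no match
6 → no match
7 → match
8 → no match
Total matched: 4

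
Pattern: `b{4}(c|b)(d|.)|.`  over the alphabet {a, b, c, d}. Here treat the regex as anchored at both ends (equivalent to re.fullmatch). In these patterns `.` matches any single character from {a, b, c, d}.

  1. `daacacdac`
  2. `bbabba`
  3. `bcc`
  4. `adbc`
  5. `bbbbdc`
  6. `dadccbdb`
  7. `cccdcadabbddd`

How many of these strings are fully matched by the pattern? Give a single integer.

1 → no match
2 → no match
3 → no match
4 → no match
5 → no match
6 → no match
7 → no match
Total matched: 0

0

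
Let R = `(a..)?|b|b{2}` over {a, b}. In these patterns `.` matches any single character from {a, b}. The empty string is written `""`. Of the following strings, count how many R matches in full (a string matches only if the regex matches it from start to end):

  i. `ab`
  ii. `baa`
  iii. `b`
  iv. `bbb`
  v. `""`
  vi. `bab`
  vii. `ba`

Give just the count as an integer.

i → no match
ii → no match
iii → match
iv → no match
v → match
vi → no match
vii → no match
Total matched: 2

2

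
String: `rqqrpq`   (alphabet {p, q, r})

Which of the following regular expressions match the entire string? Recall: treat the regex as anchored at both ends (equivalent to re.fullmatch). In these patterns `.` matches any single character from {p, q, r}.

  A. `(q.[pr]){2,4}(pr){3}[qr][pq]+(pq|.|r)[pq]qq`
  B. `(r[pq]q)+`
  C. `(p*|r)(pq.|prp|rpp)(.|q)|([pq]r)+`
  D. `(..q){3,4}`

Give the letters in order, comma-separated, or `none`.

B

A → no match — must start with `q`
B → match
C → no match
D → no match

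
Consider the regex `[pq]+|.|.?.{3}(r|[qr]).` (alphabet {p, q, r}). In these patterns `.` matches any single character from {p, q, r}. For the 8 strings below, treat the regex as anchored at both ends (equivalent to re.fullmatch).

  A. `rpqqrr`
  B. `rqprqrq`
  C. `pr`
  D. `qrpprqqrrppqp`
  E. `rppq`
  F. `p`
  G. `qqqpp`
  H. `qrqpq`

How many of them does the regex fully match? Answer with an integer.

3

A → match
B → no match
C → no match
D → no match
E → no match
F → match
G → match
H → no match
Total matched: 3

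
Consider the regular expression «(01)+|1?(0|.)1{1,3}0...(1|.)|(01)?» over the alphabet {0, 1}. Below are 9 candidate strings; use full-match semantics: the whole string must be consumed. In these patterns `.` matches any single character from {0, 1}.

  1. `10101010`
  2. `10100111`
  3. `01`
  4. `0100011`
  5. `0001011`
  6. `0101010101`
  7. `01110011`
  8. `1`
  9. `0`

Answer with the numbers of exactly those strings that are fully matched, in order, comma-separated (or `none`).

1, 2, 3, 4, 6

1. `10101010` → match
2. `10100111` → match
3. `01` → match
4. `0100011` → match
5. `0001011` → no match
6. `0101010101` → match
7. `01110011` → no match
8. `1` → no match
9. `0` → no match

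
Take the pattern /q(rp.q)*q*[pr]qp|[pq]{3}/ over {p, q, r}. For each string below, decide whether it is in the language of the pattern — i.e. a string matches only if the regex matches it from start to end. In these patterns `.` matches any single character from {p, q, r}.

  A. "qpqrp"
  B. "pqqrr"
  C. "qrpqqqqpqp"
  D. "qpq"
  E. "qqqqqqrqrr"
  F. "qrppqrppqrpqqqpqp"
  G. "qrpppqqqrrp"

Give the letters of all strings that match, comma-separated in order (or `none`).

A → no match
B → no match
C → match
D → match
E → no match
F → match
G → no match

C, D, F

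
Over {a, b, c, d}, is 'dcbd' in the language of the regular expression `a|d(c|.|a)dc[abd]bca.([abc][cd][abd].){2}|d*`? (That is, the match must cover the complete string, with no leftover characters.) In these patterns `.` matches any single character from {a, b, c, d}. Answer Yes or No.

No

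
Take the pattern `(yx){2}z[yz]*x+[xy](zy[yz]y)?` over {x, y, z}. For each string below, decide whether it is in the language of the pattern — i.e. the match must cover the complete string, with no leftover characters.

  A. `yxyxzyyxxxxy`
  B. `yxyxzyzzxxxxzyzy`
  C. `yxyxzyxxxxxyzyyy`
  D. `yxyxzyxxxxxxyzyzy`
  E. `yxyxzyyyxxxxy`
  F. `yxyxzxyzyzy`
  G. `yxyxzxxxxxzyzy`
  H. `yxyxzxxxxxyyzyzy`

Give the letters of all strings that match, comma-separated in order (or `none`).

A → match
B → match
C → match
D → match
E → match
F → match
G → match
H → no match

A, B, C, D, E, F, G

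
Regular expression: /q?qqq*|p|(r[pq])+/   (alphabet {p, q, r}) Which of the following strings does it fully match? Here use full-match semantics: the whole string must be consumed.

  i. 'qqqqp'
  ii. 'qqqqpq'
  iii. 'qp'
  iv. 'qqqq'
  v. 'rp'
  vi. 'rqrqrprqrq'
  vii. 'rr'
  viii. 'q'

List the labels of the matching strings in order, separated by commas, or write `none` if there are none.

iv, v, vi

i. 'qqqqp' → no match
ii. 'qqqqpq' → no match
iii. 'qp' → no match
iv. 'qqqq' → match
v. 'rp' → match
vi. 'rqrqrprqrq' → match
vii. 'rr' → no match
viii. 'q' → no match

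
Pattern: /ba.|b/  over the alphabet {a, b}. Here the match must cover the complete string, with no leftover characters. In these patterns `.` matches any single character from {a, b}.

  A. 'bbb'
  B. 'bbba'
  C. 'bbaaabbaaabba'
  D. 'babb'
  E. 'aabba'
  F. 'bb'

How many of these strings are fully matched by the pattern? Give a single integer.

0

A → no match
B → no match
C → no match
D → no match
E → no match
F → no match
Total matched: 0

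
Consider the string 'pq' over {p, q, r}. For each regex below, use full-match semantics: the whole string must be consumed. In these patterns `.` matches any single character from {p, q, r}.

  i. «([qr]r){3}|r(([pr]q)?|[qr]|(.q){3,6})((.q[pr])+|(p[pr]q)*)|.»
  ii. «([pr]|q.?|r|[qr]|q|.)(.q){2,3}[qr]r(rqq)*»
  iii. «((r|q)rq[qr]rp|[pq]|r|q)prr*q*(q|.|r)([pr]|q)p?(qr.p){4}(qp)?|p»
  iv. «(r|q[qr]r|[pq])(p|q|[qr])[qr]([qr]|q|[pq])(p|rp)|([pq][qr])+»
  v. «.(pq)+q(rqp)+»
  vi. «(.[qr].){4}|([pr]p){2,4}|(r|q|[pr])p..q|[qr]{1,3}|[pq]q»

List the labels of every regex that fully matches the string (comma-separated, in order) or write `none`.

iv, vi

i → no match
ii → no match
iii → no match
iv → match
v → no match — must end with 'rqp'
vi → match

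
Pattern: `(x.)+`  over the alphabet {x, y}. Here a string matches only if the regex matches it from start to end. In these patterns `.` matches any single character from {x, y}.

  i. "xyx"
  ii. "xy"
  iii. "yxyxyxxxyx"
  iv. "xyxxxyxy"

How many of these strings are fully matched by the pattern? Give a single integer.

i → no match
ii → match
iii → no match — must start with "x"
iv → match
Total matched: 2

2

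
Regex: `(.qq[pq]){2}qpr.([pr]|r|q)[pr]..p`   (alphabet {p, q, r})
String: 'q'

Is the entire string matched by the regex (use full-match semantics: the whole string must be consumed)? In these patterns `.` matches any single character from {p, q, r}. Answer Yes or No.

Every match must end with 'p', but 'q' does not.

No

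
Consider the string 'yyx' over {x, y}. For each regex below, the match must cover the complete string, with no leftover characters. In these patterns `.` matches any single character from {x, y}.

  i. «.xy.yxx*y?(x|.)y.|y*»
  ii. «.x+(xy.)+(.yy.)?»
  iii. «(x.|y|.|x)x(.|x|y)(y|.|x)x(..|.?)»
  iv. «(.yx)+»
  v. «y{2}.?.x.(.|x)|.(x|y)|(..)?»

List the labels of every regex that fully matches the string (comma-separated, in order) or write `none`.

i → no match
ii → no match
iii → no match
iv → match
v → no match

iv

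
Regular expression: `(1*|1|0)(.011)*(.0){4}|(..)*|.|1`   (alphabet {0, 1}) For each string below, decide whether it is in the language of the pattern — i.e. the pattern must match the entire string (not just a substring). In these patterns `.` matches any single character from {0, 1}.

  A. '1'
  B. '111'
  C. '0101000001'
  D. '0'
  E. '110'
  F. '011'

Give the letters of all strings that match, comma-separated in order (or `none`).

A → match
B → no match
C → match
D → match
E → no match
F → no match

A, C, D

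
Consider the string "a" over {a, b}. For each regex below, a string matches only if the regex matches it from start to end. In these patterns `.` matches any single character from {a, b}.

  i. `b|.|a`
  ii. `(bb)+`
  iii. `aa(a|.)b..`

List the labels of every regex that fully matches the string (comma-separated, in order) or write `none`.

i → match
ii → no match — must start with "bb"
iii → no match — must start with "aa"

i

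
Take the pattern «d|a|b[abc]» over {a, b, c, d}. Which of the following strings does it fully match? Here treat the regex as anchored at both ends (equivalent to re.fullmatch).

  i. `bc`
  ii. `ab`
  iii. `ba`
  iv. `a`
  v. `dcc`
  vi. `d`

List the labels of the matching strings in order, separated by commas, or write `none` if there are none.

i → match
ii → no match
iii → match
iv → match
v → no match
vi → match

i, iii, iv, vi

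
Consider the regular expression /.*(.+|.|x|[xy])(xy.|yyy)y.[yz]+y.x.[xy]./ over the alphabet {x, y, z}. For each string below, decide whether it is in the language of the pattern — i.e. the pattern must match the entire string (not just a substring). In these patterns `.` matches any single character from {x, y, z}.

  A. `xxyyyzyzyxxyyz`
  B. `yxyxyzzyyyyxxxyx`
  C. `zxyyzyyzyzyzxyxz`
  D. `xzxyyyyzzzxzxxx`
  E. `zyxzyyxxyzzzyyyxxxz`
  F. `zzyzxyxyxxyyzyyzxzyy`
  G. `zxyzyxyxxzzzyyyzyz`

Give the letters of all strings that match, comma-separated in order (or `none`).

A → match
B → match
C → no match
D → no match
E → no match
F → no match
G → no match

A, B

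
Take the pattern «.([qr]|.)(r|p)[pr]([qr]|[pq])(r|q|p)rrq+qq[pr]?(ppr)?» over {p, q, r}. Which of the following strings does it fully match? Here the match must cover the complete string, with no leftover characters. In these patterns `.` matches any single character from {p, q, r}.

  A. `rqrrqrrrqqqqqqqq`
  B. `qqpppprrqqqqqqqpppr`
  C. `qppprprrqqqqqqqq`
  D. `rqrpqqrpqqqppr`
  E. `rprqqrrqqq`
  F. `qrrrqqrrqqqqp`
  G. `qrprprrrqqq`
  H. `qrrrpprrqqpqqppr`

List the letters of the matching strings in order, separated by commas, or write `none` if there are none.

A → match
B → match
C → match
D → no match
E → no match
F → match
G → match
H → no match

A, B, C, F, G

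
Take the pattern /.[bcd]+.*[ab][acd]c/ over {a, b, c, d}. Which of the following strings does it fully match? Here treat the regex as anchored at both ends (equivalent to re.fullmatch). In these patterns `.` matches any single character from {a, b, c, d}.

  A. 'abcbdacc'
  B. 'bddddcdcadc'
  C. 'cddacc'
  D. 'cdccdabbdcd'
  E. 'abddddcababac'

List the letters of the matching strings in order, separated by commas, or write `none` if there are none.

A. 'abcbdacc' → match
B. 'bddddcdcadc' → match
C. 'cddacc' → match
D. 'cdccdabbdcd' → no match — must end with 'c'
E → match

A, B, C, E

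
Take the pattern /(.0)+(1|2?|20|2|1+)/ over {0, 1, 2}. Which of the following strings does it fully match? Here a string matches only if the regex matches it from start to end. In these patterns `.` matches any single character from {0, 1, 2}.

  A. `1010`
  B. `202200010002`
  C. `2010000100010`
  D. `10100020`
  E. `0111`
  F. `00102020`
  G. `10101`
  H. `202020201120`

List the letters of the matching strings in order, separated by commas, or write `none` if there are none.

A → match
B → no match
C → no match
D → match
E → no match
F → match
G → match
H → no match

A, D, F, G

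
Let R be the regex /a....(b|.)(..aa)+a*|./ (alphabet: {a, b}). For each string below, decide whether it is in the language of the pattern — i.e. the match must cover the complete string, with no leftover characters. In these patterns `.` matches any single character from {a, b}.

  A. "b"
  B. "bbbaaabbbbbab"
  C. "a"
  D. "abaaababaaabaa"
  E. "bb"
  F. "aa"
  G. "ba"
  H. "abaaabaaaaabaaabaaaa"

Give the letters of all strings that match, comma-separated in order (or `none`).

A, C, D, H

A. "b" → match
B → no match
C. "a" → match
D → match
E. "bb" → no match
F. "aa" → no match
G. "ba" → no match
H → match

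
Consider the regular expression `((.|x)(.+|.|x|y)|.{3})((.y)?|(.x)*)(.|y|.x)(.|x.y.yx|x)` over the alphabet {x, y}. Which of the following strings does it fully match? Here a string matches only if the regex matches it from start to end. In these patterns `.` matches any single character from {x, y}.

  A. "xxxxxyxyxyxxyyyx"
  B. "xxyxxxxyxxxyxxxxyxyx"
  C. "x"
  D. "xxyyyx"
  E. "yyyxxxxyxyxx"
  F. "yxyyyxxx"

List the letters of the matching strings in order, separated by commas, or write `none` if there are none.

A → match
B → match
C → no match
D → match
E → match
F → match

A, B, D, E, F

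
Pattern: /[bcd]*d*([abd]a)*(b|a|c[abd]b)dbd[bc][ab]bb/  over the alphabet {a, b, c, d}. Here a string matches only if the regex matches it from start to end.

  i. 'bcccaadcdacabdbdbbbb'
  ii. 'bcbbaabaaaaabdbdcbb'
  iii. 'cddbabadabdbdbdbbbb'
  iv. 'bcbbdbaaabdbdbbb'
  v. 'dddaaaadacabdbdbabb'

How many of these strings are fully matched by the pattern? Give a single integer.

i → no match
ii → no match
iii → no match
iv → no match
v → match
Total matched: 1

1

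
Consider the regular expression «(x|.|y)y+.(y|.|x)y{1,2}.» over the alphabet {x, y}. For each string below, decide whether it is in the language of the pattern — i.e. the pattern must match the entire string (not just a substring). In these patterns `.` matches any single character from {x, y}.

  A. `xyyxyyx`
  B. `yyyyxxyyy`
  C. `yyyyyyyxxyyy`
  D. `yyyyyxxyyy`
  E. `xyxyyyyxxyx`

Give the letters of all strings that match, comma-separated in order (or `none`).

A, B, C, D

A → match
B → match
C → match
D → match
E → no match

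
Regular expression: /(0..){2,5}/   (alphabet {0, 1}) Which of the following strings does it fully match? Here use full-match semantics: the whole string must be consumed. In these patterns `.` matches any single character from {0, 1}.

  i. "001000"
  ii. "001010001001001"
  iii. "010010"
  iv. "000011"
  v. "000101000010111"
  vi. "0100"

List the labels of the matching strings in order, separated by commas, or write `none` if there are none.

i, ii, iii, iv

i → match
ii → match
iii → match
iv → match
v → no match
vi → no match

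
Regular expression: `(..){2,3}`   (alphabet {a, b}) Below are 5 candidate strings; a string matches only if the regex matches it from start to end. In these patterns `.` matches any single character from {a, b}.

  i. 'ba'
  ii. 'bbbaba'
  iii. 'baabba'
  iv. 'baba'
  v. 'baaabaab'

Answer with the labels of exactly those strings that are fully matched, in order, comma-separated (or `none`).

ii, iii, iv

i. 'ba' → no match
ii. 'bbbaba' → match
iii. 'baabba' → match
iv. 'baba' → match
v. 'baaabaab' → no match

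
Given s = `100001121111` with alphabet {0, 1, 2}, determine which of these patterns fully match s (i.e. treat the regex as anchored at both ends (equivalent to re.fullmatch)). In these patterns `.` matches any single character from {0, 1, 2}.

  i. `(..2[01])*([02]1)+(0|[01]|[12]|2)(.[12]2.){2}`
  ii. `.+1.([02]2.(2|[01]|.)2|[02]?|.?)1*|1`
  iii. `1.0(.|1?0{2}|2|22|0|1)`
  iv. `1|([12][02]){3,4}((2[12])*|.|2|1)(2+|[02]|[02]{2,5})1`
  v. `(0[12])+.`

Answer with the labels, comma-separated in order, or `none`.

i → no match
ii → match
iii → no match
iv → no match
v → no match — must start with `0`

ii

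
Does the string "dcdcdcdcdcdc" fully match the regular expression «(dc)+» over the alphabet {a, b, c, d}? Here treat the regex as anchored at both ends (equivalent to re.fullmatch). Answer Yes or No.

Yes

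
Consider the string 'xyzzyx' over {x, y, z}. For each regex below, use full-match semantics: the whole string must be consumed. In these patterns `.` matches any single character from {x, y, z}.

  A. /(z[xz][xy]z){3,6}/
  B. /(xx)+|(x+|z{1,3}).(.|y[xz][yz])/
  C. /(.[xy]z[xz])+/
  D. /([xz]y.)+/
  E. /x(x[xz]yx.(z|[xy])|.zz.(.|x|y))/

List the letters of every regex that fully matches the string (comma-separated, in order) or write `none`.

D, E

A → no match — must start with 'z'
B → no match
C → no match
D → match
E → match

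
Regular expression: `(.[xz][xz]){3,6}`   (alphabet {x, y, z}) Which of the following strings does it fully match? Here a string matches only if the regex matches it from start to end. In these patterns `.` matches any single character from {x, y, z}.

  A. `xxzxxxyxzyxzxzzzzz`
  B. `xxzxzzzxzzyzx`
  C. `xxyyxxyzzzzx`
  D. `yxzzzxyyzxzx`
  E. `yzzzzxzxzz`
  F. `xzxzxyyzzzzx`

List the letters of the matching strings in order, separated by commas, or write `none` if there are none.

A

A → match
B → no match
C → no match
D → no match
E → no match
F → no match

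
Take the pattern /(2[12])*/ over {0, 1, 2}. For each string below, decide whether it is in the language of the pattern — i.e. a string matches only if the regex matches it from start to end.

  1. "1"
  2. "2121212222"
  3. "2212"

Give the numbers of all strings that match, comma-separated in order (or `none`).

1 → no match
2 → match
3 → no match

2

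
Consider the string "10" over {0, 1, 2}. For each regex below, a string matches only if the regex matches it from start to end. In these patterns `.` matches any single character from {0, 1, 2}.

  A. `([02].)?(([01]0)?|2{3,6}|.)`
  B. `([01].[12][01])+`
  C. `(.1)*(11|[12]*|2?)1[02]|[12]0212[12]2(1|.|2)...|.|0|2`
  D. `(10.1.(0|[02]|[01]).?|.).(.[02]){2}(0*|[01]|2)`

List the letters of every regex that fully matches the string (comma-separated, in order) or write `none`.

A → match
B → no match
C → match
D → no match

A, C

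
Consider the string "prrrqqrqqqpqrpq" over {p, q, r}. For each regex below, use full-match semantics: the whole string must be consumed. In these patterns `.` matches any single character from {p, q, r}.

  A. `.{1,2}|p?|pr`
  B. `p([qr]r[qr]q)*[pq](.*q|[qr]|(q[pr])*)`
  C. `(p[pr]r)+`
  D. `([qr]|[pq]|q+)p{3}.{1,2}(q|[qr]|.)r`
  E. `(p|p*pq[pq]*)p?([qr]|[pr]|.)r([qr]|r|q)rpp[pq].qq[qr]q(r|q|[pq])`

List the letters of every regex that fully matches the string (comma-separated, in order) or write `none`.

A → no match
B → match
C → no match — must end with "r"
D → no match — must end with "r"
E → no match

B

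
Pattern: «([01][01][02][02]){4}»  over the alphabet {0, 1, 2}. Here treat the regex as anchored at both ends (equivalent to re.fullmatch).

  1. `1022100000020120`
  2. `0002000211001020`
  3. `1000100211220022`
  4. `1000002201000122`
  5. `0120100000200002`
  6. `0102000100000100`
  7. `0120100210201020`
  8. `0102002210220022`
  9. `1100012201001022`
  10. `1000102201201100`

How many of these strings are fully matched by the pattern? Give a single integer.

1 → match
2 → match
3 → match
4 → match
5 → match
6 → no match
7 → match
8 → match
9 → match
10 → match
Total matched: 9

9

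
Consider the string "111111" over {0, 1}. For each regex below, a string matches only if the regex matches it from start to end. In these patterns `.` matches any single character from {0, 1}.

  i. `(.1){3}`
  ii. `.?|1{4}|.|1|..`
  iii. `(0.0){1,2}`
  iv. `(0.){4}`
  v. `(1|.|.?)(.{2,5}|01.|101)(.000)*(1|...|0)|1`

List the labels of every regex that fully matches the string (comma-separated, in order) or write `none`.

i → match
ii → no match
iii → no match — must start with "0"
iv → no match — must start with "0"
v → match

i, v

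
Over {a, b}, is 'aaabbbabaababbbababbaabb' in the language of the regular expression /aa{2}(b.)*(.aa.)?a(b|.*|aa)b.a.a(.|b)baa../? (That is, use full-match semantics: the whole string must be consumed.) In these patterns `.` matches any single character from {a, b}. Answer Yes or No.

Yes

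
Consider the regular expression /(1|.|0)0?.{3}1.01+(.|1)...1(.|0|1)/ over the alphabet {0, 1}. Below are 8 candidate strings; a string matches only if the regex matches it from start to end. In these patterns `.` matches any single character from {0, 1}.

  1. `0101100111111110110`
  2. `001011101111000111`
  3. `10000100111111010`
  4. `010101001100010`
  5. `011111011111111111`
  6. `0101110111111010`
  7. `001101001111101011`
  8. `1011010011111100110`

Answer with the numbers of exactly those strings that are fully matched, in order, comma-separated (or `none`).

1 → match
2 → match
3 → match
4 → no match
5 → match
6 → match
7 → match
8 → match

1, 2, 3, 5, 6, 7, 8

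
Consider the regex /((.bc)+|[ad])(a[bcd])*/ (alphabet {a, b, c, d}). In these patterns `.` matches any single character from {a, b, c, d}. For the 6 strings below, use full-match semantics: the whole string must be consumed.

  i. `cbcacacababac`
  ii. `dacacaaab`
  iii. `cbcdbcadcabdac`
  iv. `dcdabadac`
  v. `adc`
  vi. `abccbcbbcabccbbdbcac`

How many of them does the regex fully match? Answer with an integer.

i → match
ii → no match
iii → no match
iv → no match
v → no match
vi → no match
Total matched: 1

1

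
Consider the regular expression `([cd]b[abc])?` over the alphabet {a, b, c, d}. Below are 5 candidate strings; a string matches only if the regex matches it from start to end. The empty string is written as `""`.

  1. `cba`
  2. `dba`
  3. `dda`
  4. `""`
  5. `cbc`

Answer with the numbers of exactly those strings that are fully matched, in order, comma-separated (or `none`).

1, 2, 4, 5

1. `cba` → match
2. `dba` → match
3. `dda` → no match
4. `""` → match
5. `cbc` → match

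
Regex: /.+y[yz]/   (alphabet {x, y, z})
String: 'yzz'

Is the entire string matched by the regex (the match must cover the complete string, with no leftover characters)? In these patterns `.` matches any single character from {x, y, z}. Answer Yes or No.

No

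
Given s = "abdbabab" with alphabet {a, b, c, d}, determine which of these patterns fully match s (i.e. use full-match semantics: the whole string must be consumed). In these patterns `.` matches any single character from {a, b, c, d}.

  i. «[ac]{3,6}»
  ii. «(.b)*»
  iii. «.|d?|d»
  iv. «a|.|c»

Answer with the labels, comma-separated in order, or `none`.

i → no match
ii → match
iii → no match
iv → no match

ii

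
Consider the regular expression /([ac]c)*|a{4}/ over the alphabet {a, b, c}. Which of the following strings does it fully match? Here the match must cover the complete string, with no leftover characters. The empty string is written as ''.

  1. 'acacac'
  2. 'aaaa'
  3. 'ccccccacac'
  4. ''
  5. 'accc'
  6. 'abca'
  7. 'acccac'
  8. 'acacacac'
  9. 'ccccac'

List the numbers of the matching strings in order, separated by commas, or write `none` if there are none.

1, 2, 3, 4, 5, 7, 8, 9

1 → match
2 → match
3 → match
4 → match
5 → match
6 → no match
7 → match
8 → match
9 → match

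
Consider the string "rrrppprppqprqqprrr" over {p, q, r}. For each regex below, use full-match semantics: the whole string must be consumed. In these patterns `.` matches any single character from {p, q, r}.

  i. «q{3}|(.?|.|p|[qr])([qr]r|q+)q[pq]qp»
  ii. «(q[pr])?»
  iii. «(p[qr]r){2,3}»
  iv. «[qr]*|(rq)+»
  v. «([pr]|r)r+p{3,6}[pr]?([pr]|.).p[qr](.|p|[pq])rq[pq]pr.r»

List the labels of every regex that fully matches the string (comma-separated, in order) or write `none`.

i → no match
ii → no match
iii → no match — must start with "p"
iv → no match
v → match

v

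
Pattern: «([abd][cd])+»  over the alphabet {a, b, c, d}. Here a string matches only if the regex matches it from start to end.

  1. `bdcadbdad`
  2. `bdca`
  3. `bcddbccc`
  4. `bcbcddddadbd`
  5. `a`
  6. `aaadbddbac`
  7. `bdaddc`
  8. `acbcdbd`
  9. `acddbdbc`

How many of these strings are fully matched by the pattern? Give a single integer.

3

1 → no match
2 → no match
3 → no match
4 → match
5 → no match
6 → no match
7 → match
8 → no match
9 → match
Total matched: 3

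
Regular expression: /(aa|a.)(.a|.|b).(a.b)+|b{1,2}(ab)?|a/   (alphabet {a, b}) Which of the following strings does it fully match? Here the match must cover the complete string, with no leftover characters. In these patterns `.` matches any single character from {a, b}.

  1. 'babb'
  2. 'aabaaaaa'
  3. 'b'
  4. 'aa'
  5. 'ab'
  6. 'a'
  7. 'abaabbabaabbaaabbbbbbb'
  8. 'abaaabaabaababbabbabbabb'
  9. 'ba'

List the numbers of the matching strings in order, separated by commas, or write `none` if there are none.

3, 6

1. 'babb' → no match
2. 'aabaaaaa' → no match
3. 'b' → match
4. 'aa' → no match
5. 'ab' → no match
6. 'a' → match
7 → no match
8 → no match
9. 'ba' → no match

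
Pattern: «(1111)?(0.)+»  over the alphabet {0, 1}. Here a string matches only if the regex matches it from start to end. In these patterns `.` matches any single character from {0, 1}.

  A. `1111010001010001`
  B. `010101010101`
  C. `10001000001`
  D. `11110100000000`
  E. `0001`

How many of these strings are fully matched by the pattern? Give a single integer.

4

A → match
B → match
C → no match
D → match
E → match
Total matched: 4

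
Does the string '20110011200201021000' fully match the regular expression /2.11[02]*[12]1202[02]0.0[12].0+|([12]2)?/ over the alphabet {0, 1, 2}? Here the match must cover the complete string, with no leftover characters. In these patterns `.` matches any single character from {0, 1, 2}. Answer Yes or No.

No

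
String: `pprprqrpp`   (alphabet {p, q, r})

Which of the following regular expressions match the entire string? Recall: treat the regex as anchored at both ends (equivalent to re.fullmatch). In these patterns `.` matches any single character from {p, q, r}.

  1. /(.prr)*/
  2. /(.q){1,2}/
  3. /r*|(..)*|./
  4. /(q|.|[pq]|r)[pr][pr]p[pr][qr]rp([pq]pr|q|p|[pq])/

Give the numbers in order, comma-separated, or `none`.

4

1 → no match
2 → no match — must end with `q`
3 → no match
4 → match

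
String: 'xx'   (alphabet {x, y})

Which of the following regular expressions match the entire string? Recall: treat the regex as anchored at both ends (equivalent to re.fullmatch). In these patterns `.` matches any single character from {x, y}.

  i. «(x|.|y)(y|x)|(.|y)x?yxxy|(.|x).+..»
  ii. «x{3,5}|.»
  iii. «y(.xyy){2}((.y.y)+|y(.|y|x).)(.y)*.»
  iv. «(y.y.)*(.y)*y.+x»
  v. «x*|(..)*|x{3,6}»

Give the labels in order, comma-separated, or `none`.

i, v

i → match
ii → no match
iii → no match — must start with 'y'
iv → no match
v → match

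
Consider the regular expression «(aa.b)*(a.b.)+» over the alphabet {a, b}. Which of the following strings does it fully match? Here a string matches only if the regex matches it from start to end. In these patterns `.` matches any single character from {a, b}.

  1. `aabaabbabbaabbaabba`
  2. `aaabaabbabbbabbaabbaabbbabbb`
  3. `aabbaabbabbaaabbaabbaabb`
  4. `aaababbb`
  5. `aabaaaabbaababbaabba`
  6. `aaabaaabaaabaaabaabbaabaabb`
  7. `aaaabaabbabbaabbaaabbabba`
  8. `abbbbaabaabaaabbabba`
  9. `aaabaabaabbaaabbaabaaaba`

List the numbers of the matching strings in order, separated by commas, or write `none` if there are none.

2, 3, 4, 9

1 → no match
2 → match
3 → match
4 → match
5 → no match
6 → no match
7 → no match
8 → no match
9 → match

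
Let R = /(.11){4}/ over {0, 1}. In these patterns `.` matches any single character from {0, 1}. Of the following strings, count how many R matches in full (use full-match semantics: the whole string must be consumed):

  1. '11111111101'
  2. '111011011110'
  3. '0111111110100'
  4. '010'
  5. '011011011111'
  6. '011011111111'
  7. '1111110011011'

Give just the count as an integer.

2

1. '11111111101' → no match — must end with '11'
2. '111011011110' → no match — must end with '11'
3 → no match — must end with '11'
4. '010' → no match — must end with '11'
5. '011011011111' → match
6. '011011111111' → match
7 → no match
Total matched: 2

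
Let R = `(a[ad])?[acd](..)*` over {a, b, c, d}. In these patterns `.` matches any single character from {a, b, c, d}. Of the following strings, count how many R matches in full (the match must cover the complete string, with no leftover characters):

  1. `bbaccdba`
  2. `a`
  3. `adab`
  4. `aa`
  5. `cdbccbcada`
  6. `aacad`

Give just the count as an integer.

1 → no match
2 → match
3 → no match
4 → no match
5 → no match
6 → match
Total matched: 2

2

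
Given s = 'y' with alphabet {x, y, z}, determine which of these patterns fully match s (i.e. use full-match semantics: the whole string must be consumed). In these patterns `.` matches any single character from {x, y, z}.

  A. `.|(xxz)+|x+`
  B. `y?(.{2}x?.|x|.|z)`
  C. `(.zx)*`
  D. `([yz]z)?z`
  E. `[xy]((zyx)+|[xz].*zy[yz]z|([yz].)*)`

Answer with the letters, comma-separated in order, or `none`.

A, B, E

A → match
B → match
C → no match
D → no match — must end with 'z'
E → match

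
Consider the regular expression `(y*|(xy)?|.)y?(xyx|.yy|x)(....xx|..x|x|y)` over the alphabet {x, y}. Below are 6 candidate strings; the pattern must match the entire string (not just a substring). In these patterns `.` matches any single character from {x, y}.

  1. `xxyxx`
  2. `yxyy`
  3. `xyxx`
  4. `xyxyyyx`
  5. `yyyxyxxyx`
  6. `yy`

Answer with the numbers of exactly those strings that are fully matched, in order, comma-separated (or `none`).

1, 3, 5

1 → match
2 → no match
3 → match
4 → no match
5 → match
6 → no match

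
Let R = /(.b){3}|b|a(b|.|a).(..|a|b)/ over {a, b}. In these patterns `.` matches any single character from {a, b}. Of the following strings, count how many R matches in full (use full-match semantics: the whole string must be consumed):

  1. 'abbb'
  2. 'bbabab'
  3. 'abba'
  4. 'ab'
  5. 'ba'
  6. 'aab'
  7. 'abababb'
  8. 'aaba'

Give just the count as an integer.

4

1 → match
2 → match
3 → match
4 → no match
5 → no match
6 → no match
7 → no match
8 → match
Total matched: 4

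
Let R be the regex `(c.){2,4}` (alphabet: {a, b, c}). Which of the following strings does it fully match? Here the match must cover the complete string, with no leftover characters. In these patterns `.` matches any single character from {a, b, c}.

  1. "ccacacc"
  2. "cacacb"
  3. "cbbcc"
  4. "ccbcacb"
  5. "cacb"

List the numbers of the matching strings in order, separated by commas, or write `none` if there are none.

2, 5

1 → no match
2 → match
3 → no match
4 → no match
5 → match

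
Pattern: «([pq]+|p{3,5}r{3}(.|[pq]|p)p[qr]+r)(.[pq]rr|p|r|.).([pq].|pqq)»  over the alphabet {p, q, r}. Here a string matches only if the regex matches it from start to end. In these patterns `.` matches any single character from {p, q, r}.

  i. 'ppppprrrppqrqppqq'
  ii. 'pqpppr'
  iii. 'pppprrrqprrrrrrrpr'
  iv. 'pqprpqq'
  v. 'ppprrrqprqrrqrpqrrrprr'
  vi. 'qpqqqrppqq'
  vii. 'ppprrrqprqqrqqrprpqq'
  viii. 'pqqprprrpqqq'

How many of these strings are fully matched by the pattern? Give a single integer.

i → match
ii → match
iii → match
iv → match
v → no match
vi → match
vii → match
viii → no match
Total matched: 6

6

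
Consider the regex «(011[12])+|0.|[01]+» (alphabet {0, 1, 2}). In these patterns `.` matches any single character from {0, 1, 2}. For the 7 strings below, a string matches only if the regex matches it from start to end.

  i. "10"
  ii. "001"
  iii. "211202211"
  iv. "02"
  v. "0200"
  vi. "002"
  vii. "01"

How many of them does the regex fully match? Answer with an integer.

4

i → match
ii → match
iii → no match
iv → match
v → no match
vi → no match
vii → match
Total matched: 4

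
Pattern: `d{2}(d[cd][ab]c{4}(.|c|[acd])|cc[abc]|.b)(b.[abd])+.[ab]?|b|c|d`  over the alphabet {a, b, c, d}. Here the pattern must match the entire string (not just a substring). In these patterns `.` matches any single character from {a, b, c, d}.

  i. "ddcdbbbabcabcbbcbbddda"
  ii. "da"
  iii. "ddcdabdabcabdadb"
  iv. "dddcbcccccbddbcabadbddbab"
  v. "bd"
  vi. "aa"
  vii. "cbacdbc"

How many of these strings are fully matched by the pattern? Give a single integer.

0

i → no match
ii → no match
iii → no match
iv → no match
v → no match
vi → no match
vii → no match
Total matched: 0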